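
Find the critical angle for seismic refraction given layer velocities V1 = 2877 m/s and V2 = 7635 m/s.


V1/V2 = 2877/7635 = 0.376817
theta_c = arcsin(0.376817) = 22.1367 degrees

22.1367


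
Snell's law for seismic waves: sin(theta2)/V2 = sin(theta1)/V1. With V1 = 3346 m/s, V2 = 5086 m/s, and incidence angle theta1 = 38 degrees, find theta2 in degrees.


sin(theta1) = sin(38 deg) = 0.615661
sin(theta2) = V2/V1 * sin(theta1) = 5086/3346 * 0.615661 = 0.93582
theta2 = arcsin(0.93582) = 69.3611 degrees

69.3611


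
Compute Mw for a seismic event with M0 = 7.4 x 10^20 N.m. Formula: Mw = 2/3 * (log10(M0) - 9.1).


log10(M0) = log10(7.4 x 10^20) = 20.8692
Mw = 2/3 * (20.8692 - 9.1)
= 2/3 * 11.7692
= 7.85

7.85


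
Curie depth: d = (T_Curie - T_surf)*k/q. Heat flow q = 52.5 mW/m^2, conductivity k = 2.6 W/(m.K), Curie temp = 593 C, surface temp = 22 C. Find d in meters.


T_Curie - T_surf = 593 - 22 = 571 C
Convert q to W/m^2: 52.5 mW/m^2 = 0.0525 W/m^2
d = 571 * 2.6 / 0.0525 = 28278.1 m

28278.1


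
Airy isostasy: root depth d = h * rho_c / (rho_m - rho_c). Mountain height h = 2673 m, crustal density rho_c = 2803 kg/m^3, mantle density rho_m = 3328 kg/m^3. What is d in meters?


rho_m - rho_c = 3328 - 2803 = 525
d = 2673 * 2803 / 525
= 7492419 / 525
= 14271.27 m

14271.27


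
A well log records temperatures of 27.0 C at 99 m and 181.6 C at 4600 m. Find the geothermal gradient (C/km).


dT = 181.6 - 27.0 = 154.6 C
dz = 4600 - 99 = 4501 m
gradient = dT/dz * 1000 = 154.6/4501 * 1000 = 34.3479 C/km

34.3479


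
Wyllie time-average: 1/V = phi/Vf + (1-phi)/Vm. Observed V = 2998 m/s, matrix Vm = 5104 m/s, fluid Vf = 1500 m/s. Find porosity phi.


1/V - 1/Vm = 1/2998 - 1/5104 = 0.00013763
1/Vf - 1/Vm = 1/1500 - 1/5104 = 0.00047074
phi = 0.00013763 / 0.00047074 = 0.2924

0.2924


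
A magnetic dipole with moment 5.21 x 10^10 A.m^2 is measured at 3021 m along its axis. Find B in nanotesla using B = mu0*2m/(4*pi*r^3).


m = 5.21 x 10^10 = 52100000000 A.m^2
2m = 104200000000 A.m^2
r^3 = 3021^3 = 27570978261
B = (4pi*10^-7) * 104200000000 / (4*pi * 27570978261) * 1e9
= 130941.581802 / 346467131028.17 * 1e9
= 377.9336 nT

377.9336


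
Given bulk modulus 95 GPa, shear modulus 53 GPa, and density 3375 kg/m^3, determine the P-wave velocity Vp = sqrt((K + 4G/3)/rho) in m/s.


First compute the effective modulus:
K + 4G/3 = 95e9 + 4*53e9/3 = 165666666666.67 Pa
Then divide by density:
165666666666.67 / 3375 = 49086419.7531 Pa/(kg/m^3)
Take the square root:
Vp = sqrt(49086419.7531) = 7006.17 m/s

7006.17


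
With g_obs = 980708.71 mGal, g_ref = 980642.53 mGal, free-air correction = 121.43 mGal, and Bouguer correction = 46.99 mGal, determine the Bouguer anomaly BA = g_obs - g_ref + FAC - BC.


BA = g_obs - g_ref + FAC - BC
= 980708.71 - 980642.53 + 121.43 - 46.99
= 140.62 mGal

140.62


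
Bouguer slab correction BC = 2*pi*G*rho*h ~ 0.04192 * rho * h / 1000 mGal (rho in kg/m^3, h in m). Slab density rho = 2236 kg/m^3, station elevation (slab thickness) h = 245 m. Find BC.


BC = 0.04192 * rho * h / 1000
= 0.04192 * 2236 * 245 / 1000
= 22.9646 mGal

22.9646


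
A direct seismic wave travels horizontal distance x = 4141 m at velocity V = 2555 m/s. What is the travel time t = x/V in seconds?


t = x / V
= 4141 / 2555
= 1.6207 s

1.6207


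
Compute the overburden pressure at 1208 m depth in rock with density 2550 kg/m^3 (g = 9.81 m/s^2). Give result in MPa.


P = rho * g * z / 1e6
= 2550 * 9.81 * 1208 / 1e6
= 30218724.0 / 1e6
= 30.2187 MPa

30.2187


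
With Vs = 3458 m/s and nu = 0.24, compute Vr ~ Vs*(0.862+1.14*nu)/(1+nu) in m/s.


Numerator factor = 0.862 + 1.14*0.24 = 1.1356
Denominator = 1 + 0.24 = 1.24
Vr = 3458 * 1.1356 / 1.24 = 3166.86 m/s

3166.86


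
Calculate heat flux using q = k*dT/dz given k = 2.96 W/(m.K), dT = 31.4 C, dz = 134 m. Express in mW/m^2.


q = k * dT / dz * 1000
= 2.96 * 31.4 / 134 * 1000
= 0.693612 * 1000
= 693.6119 mW/m^2

693.6119


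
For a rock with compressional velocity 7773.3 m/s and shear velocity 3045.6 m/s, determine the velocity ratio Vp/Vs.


Vp/Vs = 7773.3 / 3045.6
= 2.5523

2.5523


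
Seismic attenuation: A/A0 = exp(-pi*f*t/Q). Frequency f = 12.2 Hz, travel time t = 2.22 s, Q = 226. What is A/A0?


pi*f*t/Q = pi*12.2*2.22/226 = 0.376491
A/A0 = exp(-0.376491) = 0.686266

0.686266


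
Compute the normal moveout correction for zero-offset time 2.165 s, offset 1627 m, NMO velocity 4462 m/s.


x/Vnmo = 1627/4462 = 0.364635
(x/Vnmo)^2 = 0.132958
t0^2 = 4.687225
sqrt(4.687225 + 0.132958) = 2.195492
dt = 2.195492 - 2.165 = 0.030492

0.030492


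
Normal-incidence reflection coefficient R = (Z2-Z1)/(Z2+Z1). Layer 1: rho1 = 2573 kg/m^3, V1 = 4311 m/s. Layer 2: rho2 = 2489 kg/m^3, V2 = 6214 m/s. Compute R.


Z1 = 2573 * 4311 = 11092203
Z2 = 2489 * 6214 = 15466646
R = (15466646 - 11092203) / (15466646 + 11092203) = 4374443 / 26558849 = 0.1647

0.1647


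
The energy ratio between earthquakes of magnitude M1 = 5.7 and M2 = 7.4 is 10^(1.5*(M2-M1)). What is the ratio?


M2 - M1 = 7.4 - 5.7 = 1.7
1.5 * 1.7 = 2.55
ratio = 10^2.55 = 354.81

354.81


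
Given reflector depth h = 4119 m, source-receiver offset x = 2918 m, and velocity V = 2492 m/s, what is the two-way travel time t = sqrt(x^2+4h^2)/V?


x^2 + 4h^2 = 2918^2 + 4*4119^2 = 8514724 + 67864644 = 76379368
sqrt(76379368) = 8739.529
t = 8739.529 / 2492 = 3.507 s

3.507


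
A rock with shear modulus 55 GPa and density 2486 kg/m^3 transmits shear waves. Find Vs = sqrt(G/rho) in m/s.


Convert G to Pa: G = 55e9 Pa
Compute G/rho = 55e9 / 2486 = 22123893.8053
Vs = sqrt(22123893.8053) = 4703.6 m/s

4703.6


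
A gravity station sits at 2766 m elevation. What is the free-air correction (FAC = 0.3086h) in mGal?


FAC = 0.3086 * h
= 0.3086 * 2766
= 853.5876 mGal

853.5876


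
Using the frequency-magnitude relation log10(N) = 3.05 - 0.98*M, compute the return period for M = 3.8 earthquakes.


log10(N) = 3.05 - 0.98*3.8 = -0.674
N = 10^-0.674 = 0.211836
T = 1/N = 1/0.211836 = 4.7206 years

4.7206


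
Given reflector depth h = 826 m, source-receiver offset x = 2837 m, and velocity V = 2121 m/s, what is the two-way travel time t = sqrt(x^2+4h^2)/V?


x^2 + 4h^2 = 2837^2 + 4*826^2 = 8048569 + 2729104 = 10777673
sqrt(10777673) = 3282.9366
t = 3282.9366 / 2121 = 1.5478 s

1.5478


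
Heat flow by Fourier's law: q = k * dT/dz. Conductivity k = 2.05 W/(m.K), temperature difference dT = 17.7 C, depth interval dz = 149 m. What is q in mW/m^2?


q = k * dT / dz * 1000
= 2.05 * 17.7 / 149 * 1000
= 0.243523 * 1000
= 243.5235 mW/m^2

243.5235


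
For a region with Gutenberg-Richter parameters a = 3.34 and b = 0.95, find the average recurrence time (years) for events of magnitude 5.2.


log10(N) = 3.34 - 0.95*5.2 = -1.6
N = 10^-1.6 = 0.025119
T = 1/N = 1/0.025119 = 39.8107 years

39.8107


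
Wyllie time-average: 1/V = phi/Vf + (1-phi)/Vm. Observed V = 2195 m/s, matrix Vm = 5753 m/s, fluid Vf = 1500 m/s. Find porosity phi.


1/V - 1/Vm = 1/2195 - 1/5753 = 0.00028176
1/Vf - 1/Vm = 1/1500 - 1/5753 = 0.00049284
phi = 0.00028176 / 0.00049284 = 0.5717

0.5717


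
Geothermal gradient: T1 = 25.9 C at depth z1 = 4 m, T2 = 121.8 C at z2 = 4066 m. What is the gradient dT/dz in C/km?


dT = 121.8 - 25.9 = 95.9 C
dz = 4066 - 4 = 4062 m
gradient = dT/dz * 1000 = 95.9/4062 * 1000 = 23.6091 C/km

23.6091


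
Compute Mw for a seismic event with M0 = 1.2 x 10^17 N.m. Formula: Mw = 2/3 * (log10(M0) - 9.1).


log10(M0) = log10(1.2 x 10^17) = 17.0792
Mw = 2/3 * (17.0792 - 9.1)
= 2/3 * 7.9792
= 5.32

5.32


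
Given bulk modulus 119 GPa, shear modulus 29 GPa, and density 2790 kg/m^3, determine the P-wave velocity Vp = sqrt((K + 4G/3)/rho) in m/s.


First compute the effective modulus:
K + 4G/3 = 119e9 + 4*29e9/3 = 157666666666.67 Pa
Then divide by density:
157666666666.67 / 2790 = 56511350.0597 Pa/(kg/m^3)
Take the square root:
Vp = sqrt(56511350.0597) = 7517.4 m/s

7517.4


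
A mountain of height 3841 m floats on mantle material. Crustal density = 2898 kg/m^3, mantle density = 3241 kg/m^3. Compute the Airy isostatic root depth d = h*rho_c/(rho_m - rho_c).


rho_m - rho_c = 3241 - 2898 = 343
d = 3841 * 2898 / 343
= 11131218 / 343
= 32452.53 m

32452.53


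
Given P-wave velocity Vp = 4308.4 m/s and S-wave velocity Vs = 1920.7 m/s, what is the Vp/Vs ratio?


Vp/Vs = 4308.4 / 1920.7
= 2.2431

2.2431


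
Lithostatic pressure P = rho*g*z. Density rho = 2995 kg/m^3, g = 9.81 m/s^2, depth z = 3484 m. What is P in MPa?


P = rho * g * z / 1e6
= 2995 * 9.81 * 3484 / 1e6
= 102363229.8 / 1e6
= 102.3632 MPa

102.3632


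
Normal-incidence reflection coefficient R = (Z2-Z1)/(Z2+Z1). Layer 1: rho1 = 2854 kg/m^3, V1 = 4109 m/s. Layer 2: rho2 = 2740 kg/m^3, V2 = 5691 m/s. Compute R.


Z1 = 2854 * 4109 = 11727086
Z2 = 2740 * 5691 = 15593340
R = (15593340 - 11727086) / (15593340 + 11727086) = 3866254 / 27320426 = 0.1415

0.1415


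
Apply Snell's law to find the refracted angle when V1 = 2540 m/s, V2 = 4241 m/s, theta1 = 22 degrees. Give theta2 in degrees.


sin(theta1) = sin(22 deg) = 0.374607
sin(theta2) = V2/V1 * sin(theta1) = 4241/2540 * 0.374607 = 0.625475
theta2 = arcsin(0.625475) = 38.7171 degrees

38.7171


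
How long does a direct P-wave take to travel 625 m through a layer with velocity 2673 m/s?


t = x / V
= 625 / 2673
= 0.2338 s

0.2338


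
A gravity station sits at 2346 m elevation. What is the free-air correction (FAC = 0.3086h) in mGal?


FAC = 0.3086 * h
= 0.3086 * 2346
= 723.9756 mGal

723.9756


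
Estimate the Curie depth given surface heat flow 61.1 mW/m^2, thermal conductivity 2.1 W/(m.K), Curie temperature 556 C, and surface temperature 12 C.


T_Curie - T_surf = 556 - 12 = 544 C
Convert q to W/m^2: 61.1 mW/m^2 = 0.0611 W/m^2
d = 544 * 2.1 / 0.0611 = 18697.22 m

18697.22


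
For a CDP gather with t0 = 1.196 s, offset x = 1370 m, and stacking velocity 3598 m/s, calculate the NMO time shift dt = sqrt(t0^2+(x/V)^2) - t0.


x/Vnmo = 1370/3598 = 0.380767
(x/Vnmo)^2 = 0.144984
t0^2 = 1.430416
sqrt(1.430416 + 0.144984) = 1.255149
dt = 1.255149 - 1.196 = 0.059149

0.059149


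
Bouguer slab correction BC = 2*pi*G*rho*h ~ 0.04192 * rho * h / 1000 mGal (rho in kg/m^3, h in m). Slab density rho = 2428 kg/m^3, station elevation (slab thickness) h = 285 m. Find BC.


BC = 0.04192 * rho * h / 1000
= 0.04192 * 2428 * 285 / 1000
= 29.0078 mGal

29.0078


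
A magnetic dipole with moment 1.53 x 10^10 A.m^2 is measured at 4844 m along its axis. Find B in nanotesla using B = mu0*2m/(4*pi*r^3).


m = 1.53 x 10^10 = 15300000000 A.m^2
2m = 30600000000 A.m^2
r^3 = 4844^3 = 113661243584
B = (4pi*10^-7) * 30600000000 / (4*pi * 113661243584) * 1e9
= 38453.09408 / 1428309311365.5 * 1e9
= 26.9221 nT

26.9221


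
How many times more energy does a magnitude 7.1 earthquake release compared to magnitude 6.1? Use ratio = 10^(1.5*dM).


M2 - M1 = 7.1 - 6.1 = 1.0
1.5 * 1.0 = 1.5
ratio = 10^1.5 = 31.62

31.62


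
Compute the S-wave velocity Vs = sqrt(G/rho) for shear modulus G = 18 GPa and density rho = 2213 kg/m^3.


Convert G to Pa: G = 18e9 Pa
Compute G/rho = 18e9 / 2213 = 8133755.0836
Vs = sqrt(8133755.0836) = 2851.97 m/s

2851.97


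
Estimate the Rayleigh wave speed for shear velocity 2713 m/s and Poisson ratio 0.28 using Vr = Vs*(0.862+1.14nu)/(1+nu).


Numerator factor = 0.862 + 1.14*0.28 = 1.1812
Denominator = 1 + 0.28 = 1.28
Vr = 2713 * 1.1812 / 1.28 = 2503.59 m/s

2503.59


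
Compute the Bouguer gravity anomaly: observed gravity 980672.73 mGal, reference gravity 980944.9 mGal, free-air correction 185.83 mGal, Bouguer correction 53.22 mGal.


BA = g_obs - g_ref + FAC - BC
= 980672.73 - 980944.9 + 185.83 - 53.22
= -139.56 mGal

-139.56


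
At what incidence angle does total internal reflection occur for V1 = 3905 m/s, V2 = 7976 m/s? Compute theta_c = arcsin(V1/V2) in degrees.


V1/V2 = 3905/7976 = 0.489594
theta_c = arcsin(0.489594) = 29.3139 degrees

29.3139


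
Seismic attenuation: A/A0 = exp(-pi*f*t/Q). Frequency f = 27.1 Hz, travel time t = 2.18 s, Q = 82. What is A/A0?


pi*f*t/Q = pi*27.1*2.18/82 = 2.263403
A/A0 = exp(-2.263403) = 0.103996

0.103996


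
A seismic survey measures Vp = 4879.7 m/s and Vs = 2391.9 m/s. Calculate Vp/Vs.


Vp/Vs = 4879.7 / 2391.9
= 2.0401

2.0401


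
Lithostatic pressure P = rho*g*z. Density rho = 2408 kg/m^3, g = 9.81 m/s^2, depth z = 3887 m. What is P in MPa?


P = rho * g * z / 1e6
= 2408 * 9.81 * 3887 / 1e6
= 91820579.76 / 1e6
= 91.8206 MPa

91.8206


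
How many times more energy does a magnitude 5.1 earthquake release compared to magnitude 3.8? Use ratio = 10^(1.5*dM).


M2 - M1 = 5.1 - 3.8 = 1.3
1.5 * 1.3 = 1.95
ratio = 10^1.95 = 89.13

89.13


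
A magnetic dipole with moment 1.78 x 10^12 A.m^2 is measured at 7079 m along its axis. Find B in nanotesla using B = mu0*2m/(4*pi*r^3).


m = 1.78 x 10^12 = 1780000000000 A.m^2
2m = 3560000000000 A.m^2
r^3 = 7079^3 = 354744554039
B = (4pi*10^-7) * 3560000000000 / (4*pi * 354744554039) * 1e9
= 4473627.938712 / 4457851539479.64 * 1e9
= 1003.539 nT

1003.539


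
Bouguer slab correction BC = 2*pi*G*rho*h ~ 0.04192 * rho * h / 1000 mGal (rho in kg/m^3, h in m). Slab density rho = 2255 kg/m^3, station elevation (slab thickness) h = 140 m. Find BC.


BC = 0.04192 * rho * h / 1000
= 0.04192 * 2255 * 140 / 1000
= 13.2341 mGal

13.2341


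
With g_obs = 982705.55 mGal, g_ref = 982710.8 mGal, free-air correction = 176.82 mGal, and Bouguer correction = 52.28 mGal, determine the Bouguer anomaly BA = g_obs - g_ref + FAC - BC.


BA = g_obs - g_ref + FAC - BC
= 982705.55 - 982710.8 + 176.82 - 52.28
= 119.29 mGal

119.29


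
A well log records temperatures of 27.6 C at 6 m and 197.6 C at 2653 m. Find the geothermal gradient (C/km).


dT = 197.6 - 27.6 = 170.0 C
dz = 2653 - 6 = 2647 m
gradient = dT/dz * 1000 = 170.0/2647 * 1000 = 64.2236 C/km

64.2236


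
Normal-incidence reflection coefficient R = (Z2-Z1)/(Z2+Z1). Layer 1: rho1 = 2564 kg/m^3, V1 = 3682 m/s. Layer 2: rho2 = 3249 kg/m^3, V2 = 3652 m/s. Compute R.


Z1 = 2564 * 3682 = 9440648
Z2 = 3249 * 3652 = 11865348
R = (11865348 - 9440648) / (11865348 + 9440648) = 2424700 / 21305996 = 0.1138

0.1138


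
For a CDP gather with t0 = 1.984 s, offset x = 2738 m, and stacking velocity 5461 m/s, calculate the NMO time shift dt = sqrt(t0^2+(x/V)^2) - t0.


x/Vnmo = 2738/5461 = 0.501373
(x/Vnmo)^2 = 0.251375
t0^2 = 3.936256
sqrt(3.936256 + 0.251375) = 2.04637
dt = 2.04637 - 1.984 = 0.06237

0.06237


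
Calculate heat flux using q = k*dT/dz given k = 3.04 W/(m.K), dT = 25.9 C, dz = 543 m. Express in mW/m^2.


q = k * dT / dz * 1000
= 3.04 * 25.9 / 543 * 1000
= 0.145002 * 1000
= 145.0018 mW/m^2

145.0018


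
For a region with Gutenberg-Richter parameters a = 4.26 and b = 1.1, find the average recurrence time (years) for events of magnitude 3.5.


log10(N) = 4.26 - 1.1*3.5 = 0.41
N = 10^0.41 = 2.570396
T = 1/N = 1/2.570396 = 0.389 years

0.389


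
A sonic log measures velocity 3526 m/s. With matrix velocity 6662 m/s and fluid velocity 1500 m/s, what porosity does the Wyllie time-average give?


1/V - 1/Vm = 1/3526 - 1/6662 = 0.0001335
1/Vf - 1/Vm = 1/1500 - 1/6662 = 0.00051656
phi = 0.0001335 / 0.00051656 = 0.2584

0.2584


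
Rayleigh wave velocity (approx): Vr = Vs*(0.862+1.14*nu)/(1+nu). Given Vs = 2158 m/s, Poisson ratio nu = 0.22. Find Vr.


Numerator factor = 0.862 + 1.14*0.22 = 1.1128
Denominator = 1 + 0.22 = 1.22
Vr = 2158 * 1.1128 / 1.22 = 1968.38 m/s

1968.38


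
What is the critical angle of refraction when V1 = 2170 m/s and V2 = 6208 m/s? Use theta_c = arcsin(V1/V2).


V1/V2 = 2170/6208 = 0.349549
theta_c = arcsin(0.349549) = 20.4597 degrees

20.4597


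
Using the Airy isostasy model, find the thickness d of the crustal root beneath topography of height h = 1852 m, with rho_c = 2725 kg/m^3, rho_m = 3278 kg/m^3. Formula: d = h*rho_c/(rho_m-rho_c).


rho_m - rho_c = 3278 - 2725 = 553
d = 1852 * 2725 / 553
= 5046700 / 553
= 9126.04 m

9126.04


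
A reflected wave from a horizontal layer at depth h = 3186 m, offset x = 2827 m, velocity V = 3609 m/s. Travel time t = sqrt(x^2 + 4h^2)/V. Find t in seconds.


x^2 + 4h^2 = 2827^2 + 4*3186^2 = 7991929 + 40602384 = 48594313
sqrt(48594313) = 6970.9621
t = 6970.9621 / 3609 = 1.9315 s

1.9315


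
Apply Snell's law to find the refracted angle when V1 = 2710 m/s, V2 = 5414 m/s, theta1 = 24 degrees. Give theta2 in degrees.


sin(theta1) = sin(24 deg) = 0.406737
sin(theta2) = V2/V1 * sin(theta1) = 5414/2710 * 0.406737 = 0.812573
theta2 = arcsin(0.812573) = 54.3481 degrees

54.3481


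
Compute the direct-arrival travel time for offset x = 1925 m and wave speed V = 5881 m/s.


t = x / V
= 1925 / 5881
= 0.3273 s

0.3273


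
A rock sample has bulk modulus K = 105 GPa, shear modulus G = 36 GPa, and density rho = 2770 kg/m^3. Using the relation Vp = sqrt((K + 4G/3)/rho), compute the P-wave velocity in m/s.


First compute the effective modulus:
K + 4G/3 = 105e9 + 4*36e9/3 = 153000000000.0 Pa
Then divide by density:
153000000000.0 / 2770 = 55234657.0397 Pa/(kg/m^3)
Take the square root:
Vp = sqrt(55234657.0397) = 7432.0 m/s

7432.0


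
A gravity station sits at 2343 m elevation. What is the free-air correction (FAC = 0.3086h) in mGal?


FAC = 0.3086 * h
= 0.3086 * 2343
= 723.0498 mGal

723.0498


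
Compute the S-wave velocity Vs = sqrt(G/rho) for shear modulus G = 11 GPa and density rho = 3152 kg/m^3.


Convert G to Pa: G = 11e9 Pa
Compute G/rho = 11e9 / 3152 = 3489847.7157
Vs = sqrt(3489847.7157) = 1868.11 m/s

1868.11


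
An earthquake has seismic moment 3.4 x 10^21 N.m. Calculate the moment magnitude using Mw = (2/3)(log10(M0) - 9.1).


log10(M0) = log10(3.4 x 10^21) = 21.5315
Mw = 2/3 * (21.5315 - 9.1)
= 2/3 * 12.4315
= 8.29

8.29


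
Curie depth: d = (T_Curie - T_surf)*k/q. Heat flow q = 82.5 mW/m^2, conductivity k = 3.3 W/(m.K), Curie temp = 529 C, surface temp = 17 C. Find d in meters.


T_Curie - T_surf = 529 - 17 = 512 C
Convert q to W/m^2: 82.5 mW/m^2 = 0.0825 W/m^2
d = 512 * 3.3 / 0.0825 = 20480.0 m

20480.0


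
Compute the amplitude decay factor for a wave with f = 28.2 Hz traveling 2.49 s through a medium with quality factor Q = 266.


pi*f*t/Q = pi*28.2*2.49/266 = 0.82931
A/A0 = exp(-0.82931) = 0.43635

0.43635


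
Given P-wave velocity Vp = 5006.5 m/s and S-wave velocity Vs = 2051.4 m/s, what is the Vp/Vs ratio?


Vp/Vs = 5006.5 / 2051.4
= 2.4405

2.4405


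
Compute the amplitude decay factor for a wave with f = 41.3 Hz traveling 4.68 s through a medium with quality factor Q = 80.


pi*f*t/Q = pi*41.3*4.68/80 = 7.590245
A/A0 = exp(-7.590245) = 0.000505

5.050000e-04


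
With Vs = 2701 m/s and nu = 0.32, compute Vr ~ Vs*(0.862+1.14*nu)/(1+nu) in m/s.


Numerator factor = 0.862 + 1.14*0.32 = 1.2268
Denominator = 1 + 0.32 = 1.32
Vr = 2701 * 1.2268 / 1.32 = 2510.29 m/s

2510.29


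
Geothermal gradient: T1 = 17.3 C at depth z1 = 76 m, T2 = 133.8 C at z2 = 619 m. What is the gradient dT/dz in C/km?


dT = 133.8 - 17.3 = 116.5 C
dz = 619 - 76 = 543 m
gradient = dT/dz * 1000 = 116.5/543 * 1000 = 214.5488 C/km

214.5488


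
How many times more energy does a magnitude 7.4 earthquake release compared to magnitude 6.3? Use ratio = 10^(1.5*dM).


M2 - M1 = 7.4 - 6.3 = 1.1
1.5 * 1.1 = 1.65
ratio = 10^1.65 = 44.67

44.67


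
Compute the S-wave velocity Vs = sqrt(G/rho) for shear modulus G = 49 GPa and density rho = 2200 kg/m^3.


Convert G to Pa: G = 49e9 Pa
Compute G/rho = 49e9 / 2200 = 22272727.2727
Vs = sqrt(22272727.2727) = 4719.4 m/s

4719.4


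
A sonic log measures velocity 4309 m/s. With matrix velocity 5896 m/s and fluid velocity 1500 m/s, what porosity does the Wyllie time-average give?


1/V - 1/Vm = 1/4309 - 1/5896 = 6.247e-05
1/Vf - 1/Vm = 1/1500 - 1/5896 = 0.00049706
phi = 6.247e-05 / 0.00049706 = 0.1257

0.1257


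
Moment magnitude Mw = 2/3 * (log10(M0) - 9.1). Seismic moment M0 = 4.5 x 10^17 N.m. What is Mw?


log10(M0) = log10(4.5 x 10^17) = 17.6532
Mw = 2/3 * (17.6532 - 9.1)
= 2/3 * 8.5532
= 5.7

5.7


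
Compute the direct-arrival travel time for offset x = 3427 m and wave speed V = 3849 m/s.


t = x / V
= 3427 / 3849
= 0.8904 s

0.8904


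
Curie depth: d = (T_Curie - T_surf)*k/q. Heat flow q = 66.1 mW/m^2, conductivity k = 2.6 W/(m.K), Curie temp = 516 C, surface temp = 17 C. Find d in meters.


T_Curie - T_surf = 516 - 17 = 499 C
Convert q to W/m^2: 66.1 mW/m^2 = 0.0661 W/m^2
d = 499 * 2.6 / 0.0661 = 19627.84 m

19627.84


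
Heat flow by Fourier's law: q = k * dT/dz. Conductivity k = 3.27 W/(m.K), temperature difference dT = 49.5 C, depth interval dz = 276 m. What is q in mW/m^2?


q = k * dT / dz * 1000
= 3.27 * 49.5 / 276 * 1000
= 0.586467 * 1000
= 586.4674 mW/m^2

586.4674


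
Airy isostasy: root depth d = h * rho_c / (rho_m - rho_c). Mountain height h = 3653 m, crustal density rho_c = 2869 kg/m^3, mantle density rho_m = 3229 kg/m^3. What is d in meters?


rho_m - rho_c = 3229 - 2869 = 360
d = 3653 * 2869 / 360
= 10480457 / 360
= 29112.38 m

29112.38


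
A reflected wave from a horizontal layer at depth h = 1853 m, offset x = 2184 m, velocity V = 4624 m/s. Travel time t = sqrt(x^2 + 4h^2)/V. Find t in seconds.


x^2 + 4h^2 = 2184^2 + 4*1853^2 = 4769856 + 13734436 = 18504292
sqrt(18504292) = 4301.6615
t = 4301.6615 / 4624 = 0.9303 s

0.9303


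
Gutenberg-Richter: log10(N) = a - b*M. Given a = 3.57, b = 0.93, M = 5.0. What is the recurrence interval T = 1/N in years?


log10(N) = 3.57 - 0.93*5.0 = -1.08
N = 10^-1.08 = 0.083176
T = 1/N = 1/0.083176 = 12.0226 years

12.0226


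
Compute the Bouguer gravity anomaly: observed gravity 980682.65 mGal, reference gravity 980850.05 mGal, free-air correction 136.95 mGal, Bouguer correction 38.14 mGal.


BA = g_obs - g_ref + FAC - BC
= 980682.65 - 980850.05 + 136.95 - 38.14
= -68.59 mGal

-68.59


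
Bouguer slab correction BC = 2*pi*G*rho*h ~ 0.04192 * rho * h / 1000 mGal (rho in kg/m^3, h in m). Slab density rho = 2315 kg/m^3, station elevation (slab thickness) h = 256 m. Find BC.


BC = 0.04192 * rho * h / 1000
= 0.04192 * 2315 * 256 / 1000
= 24.8435 mGal

24.8435


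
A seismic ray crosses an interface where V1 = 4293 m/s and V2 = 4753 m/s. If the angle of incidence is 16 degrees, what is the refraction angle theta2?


sin(theta1) = sin(16 deg) = 0.275637
sin(theta2) = V2/V1 * sin(theta1) = 4753/4293 * 0.275637 = 0.305172
theta2 = arcsin(0.305172) = 17.7685 degrees

17.7685


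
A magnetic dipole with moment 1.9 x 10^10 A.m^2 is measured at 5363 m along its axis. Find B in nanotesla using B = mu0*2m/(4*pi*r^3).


m = 1.9 x 10^10 = 19000000000 A.m^2
2m = 38000000000 A.m^2
r^3 = 5363^3 = 154249367147
B = (4pi*10^-7) * 38000000000 / (4*pi * 154249367147) * 1e9
= 47752.208335 / 1938354714599.56 * 1e9
= 24.6354 nT

24.6354


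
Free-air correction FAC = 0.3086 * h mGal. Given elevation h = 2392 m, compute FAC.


FAC = 0.3086 * h
= 0.3086 * 2392
= 738.1712 mGal

738.1712


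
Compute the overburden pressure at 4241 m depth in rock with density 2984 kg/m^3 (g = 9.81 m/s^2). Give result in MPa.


P = rho * g * z / 1e6
= 2984 * 9.81 * 4241 / 1e6
= 124146962.64 / 1e6
= 124.147 MPa

124.147


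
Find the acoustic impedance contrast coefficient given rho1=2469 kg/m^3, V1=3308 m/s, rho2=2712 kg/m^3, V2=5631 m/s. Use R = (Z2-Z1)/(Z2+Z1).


Z1 = 2469 * 3308 = 8167452
Z2 = 2712 * 5631 = 15271272
R = (15271272 - 8167452) / (15271272 + 8167452) = 7103820 / 23438724 = 0.3031

0.3031


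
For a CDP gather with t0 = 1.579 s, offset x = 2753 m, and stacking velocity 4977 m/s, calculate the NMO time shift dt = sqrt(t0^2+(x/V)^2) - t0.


x/Vnmo = 2753/4977 = 0.553144
(x/Vnmo)^2 = 0.305969
t0^2 = 2.493241
sqrt(2.493241 + 0.305969) = 1.673084
dt = 1.673084 - 1.579 = 0.094084

0.094084


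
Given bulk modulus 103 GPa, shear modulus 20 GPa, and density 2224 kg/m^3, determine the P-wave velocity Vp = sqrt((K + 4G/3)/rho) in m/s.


First compute the effective modulus:
K + 4G/3 = 103e9 + 4*20e9/3 = 129666666666.67 Pa
Then divide by density:
129666666666.67 / 2224 = 58303357.3141 Pa/(kg/m^3)
Take the square root:
Vp = sqrt(58303357.3141) = 7635.66 m/s

7635.66


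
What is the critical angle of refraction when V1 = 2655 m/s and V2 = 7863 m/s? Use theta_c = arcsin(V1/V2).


V1/V2 = 2655/7863 = 0.337657
theta_c = arcsin(0.337657) = 19.7342 degrees

19.7342


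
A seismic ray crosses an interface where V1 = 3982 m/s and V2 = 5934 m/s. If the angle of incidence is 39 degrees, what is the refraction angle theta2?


sin(theta1) = sin(39 deg) = 0.62932
sin(theta2) = V2/V1 * sin(theta1) = 5934/3982 * 0.62932 = 0.937817
theta2 = arcsin(0.937817) = 69.6881 degrees

69.6881


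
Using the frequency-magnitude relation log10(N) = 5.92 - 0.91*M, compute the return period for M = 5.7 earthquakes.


log10(N) = 5.92 - 0.91*5.7 = 0.733
N = 10^0.733 = 5.407543
T = 1/N = 1/5.407543 = 0.1849 years

0.1849


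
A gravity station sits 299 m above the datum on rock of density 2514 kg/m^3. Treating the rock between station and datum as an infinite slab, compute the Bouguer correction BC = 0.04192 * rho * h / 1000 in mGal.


BC = 0.04192 * rho * h / 1000
= 0.04192 * 2514 * 299 / 1000
= 31.5107 mGal

31.5107


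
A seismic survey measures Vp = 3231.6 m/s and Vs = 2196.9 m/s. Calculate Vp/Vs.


Vp/Vs = 3231.6 / 2196.9
= 1.471

1.471


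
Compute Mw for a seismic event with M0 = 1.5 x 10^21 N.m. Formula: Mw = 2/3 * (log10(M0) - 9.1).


log10(M0) = log10(1.5 x 10^21) = 21.1761
Mw = 2/3 * (21.1761 - 9.1)
= 2/3 * 12.0761
= 8.05

8.05


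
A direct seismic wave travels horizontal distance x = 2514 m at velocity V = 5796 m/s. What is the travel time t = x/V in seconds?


t = x / V
= 2514 / 5796
= 0.4337 s

0.4337


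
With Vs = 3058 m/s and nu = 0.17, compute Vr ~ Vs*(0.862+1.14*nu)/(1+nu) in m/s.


Numerator factor = 0.862 + 1.14*0.17 = 1.0558
Denominator = 1 + 0.17 = 1.17
Vr = 3058 * 1.0558 / 1.17 = 2759.52 m/s

2759.52


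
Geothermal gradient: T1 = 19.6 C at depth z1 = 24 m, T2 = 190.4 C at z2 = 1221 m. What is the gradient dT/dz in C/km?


dT = 190.4 - 19.6 = 170.8 C
dz = 1221 - 24 = 1197 m
gradient = dT/dz * 1000 = 170.8/1197 * 1000 = 142.6901 C/km

142.6901


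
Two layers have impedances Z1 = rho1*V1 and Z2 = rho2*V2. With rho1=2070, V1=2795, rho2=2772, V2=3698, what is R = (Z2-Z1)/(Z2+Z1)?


Z1 = 2070 * 2795 = 5785650
Z2 = 2772 * 3698 = 10250856
R = (10250856 - 5785650) / (10250856 + 5785650) = 4465206 / 16036506 = 0.2784

0.2784


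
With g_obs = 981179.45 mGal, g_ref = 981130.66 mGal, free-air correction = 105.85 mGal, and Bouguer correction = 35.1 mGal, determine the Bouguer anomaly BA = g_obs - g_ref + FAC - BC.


BA = g_obs - g_ref + FAC - BC
= 981179.45 - 981130.66 + 105.85 - 35.1
= 119.54 mGal

119.54


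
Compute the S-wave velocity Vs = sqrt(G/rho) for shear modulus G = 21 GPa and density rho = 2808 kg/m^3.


Convert G to Pa: G = 21e9 Pa
Compute G/rho = 21e9 / 2808 = 7478632.4786
Vs = sqrt(7478632.4786) = 2734.71 m/s

2734.71


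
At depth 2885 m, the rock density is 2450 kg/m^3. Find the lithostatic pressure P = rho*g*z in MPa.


P = rho * g * z / 1e6
= 2450 * 9.81 * 2885 / 1e6
= 69339532.5 / 1e6
= 69.3395 MPa

69.3395


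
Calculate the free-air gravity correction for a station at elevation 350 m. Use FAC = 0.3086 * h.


FAC = 0.3086 * h
= 0.3086 * 350
= 108.01 mGal

108.01


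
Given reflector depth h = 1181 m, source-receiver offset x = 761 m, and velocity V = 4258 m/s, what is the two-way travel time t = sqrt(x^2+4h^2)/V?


x^2 + 4h^2 = 761^2 + 4*1181^2 = 579121 + 5579044 = 6158165
sqrt(6158165) = 2481.565
t = 2481.565 / 4258 = 0.5828 s

0.5828


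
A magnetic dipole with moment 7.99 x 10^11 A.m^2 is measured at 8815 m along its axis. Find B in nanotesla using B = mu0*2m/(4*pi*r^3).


m = 7.99 x 10^11 = 799000000000 A.m^2
2m = 1598000000000 A.m^2
r^3 = 8815^3 = 684962743375
B = (4pi*10^-7) * 1598000000000 / (4*pi * 684962743375) * 1e9
= 2008106.024175 / 8607495690278.44 * 1e9
= 233.2974 nT

233.2974


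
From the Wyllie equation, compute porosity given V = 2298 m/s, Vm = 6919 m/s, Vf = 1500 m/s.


1/V - 1/Vm = 1/2298 - 1/6919 = 0.00029063
1/Vf - 1/Vm = 1/1500 - 1/6919 = 0.00052214
phi = 0.00029063 / 0.00052214 = 0.5566

0.5566


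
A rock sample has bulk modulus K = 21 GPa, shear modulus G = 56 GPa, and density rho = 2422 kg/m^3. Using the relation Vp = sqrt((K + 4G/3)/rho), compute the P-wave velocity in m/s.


First compute the effective modulus:
K + 4G/3 = 21e9 + 4*56e9/3 = 95666666666.67 Pa
Then divide by density:
95666666666.67 / 2422 = 39499036.6089 Pa/(kg/m^3)
Take the square root:
Vp = sqrt(39499036.6089) = 6284.83 m/s

6284.83


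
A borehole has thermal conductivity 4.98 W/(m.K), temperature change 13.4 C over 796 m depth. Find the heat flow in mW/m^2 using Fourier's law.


q = k * dT / dz * 1000
= 4.98 * 13.4 / 796 * 1000
= 0.083834 * 1000
= 83.8342 mW/m^2

83.8342


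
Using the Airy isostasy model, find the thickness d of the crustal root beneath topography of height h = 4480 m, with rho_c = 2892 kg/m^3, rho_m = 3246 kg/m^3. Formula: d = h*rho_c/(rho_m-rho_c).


rho_m - rho_c = 3246 - 2892 = 354
d = 4480 * 2892 / 354
= 12956160 / 354
= 36599.32 m

36599.32


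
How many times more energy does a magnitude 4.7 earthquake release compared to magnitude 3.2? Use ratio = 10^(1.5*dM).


M2 - M1 = 4.7 - 3.2 = 1.5
1.5 * 1.5 = 2.25
ratio = 10^2.25 = 177.83

177.83


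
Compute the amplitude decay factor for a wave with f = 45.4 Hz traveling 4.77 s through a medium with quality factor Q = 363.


pi*f*t/Q = pi*45.4*4.77/363 = 1.874207
A/A0 = exp(-1.874207) = 0.153477

0.153477


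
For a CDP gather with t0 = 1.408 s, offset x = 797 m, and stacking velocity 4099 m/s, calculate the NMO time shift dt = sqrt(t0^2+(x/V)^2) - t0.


x/Vnmo = 797/4099 = 0.194438
(x/Vnmo)^2 = 0.037806
t0^2 = 1.982464
sqrt(1.982464 + 0.037806) = 1.421362
dt = 1.421362 - 1.408 = 0.013362

0.013362


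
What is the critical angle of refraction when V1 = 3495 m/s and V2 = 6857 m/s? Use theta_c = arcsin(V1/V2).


V1/V2 = 3495/6857 = 0.509698
theta_c = arcsin(0.509698) = 30.6437 degrees

30.6437


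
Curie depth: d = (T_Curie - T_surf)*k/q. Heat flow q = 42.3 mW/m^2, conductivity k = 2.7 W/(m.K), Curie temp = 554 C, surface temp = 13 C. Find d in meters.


T_Curie - T_surf = 554 - 13 = 541 C
Convert q to W/m^2: 42.3 mW/m^2 = 0.0423 W/m^2
d = 541 * 2.7 / 0.0423 = 34531.91 m

34531.91


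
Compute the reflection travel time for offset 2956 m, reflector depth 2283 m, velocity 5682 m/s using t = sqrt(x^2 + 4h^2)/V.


x^2 + 4h^2 = 2956^2 + 4*2283^2 = 8737936 + 20848356 = 29586292
sqrt(29586292) = 5439.3283
t = 5439.3283 / 5682 = 0.9573 s

0.9573


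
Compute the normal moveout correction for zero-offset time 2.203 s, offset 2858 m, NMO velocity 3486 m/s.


x/Vnmo = 2858/3486 = 0.819851
(x/Vnmo)^2 = 0.672155
t0^2 = 4.853209
sqrt(4.853209 + 0.672155) = 2.350609
dt = 2.350609 - 2.203 = 0.147609

0.147609


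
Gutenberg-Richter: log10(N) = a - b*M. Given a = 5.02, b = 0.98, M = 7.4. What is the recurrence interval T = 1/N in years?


log10(N) = 5.02 - 0.98*7.4 = -2.232
N = 10^-2.232 = 0.005861
T = 1/N = 1/0.005861 = 170.6082 years

170.6082


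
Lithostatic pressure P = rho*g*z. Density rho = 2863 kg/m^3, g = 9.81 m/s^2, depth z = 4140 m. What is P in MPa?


P = rho * g * z / 1e6
= 2863 * 9.81 * 4140 / 1e6
= 116276164.2 / 1e6
= 116.2762 MPa

116.2762


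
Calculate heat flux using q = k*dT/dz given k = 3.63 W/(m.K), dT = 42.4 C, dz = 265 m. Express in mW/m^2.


q = k * dT / dz * 1000
= 3.63 * 42.4 / 265 * 1000
= 0.5808 * 1000
= 580.8 mW/m^2

580.8


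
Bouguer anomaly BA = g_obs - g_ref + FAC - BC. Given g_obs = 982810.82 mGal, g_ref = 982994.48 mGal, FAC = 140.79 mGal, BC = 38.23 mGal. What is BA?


BA = g_obs - g_ref + FAC - BC
= 982810.82 - 982994.48 + 140.79 - 38.23
= -81.1 mGal

-81.1


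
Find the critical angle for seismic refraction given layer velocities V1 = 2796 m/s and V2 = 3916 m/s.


V1/V2 = 2796/3916 = 0.713994
theta_c = arcsin(0.713994) = 45.5608 degrees

45.5608


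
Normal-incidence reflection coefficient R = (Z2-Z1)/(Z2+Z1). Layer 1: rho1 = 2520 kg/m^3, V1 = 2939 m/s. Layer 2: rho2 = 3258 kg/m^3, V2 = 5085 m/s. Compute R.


Z1 = 2520 * 2939 = 7406280
Z2 = 3258 * 5085 = 16566930
R = (16566930 - 7406280) / (16566930 + 7406280) = 9160650 / 23973210 = 0.3821

0.3821


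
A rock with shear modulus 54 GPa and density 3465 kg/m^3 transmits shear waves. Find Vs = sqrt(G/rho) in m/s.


Convert G to Pa: G = 54e9 Pa
Compute G/rho = 54e9 / 3465 = 15584415.5844
Vs = sqrt(15584415.5844) = 3947.71 m/s

3947.71


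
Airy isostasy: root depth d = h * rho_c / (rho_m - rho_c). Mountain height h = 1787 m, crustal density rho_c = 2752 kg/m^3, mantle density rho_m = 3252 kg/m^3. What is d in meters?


rho_m - rho_c = 3252 - 2752 = 500
d = 1787 * 2752 / 500
= 4917824 / 500
= 9835.65 m

9835.65


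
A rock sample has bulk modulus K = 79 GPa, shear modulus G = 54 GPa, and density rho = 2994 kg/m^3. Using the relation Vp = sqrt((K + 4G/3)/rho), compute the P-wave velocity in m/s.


First compute the effective modulus:
K + 4G/3 = 79e9 + 4*54e9/3 = 151000000000.0 Pa
Then divide by density:
151000000000.0 / 2994 = 50434201.7368 Pa/(kg/m^3)
Take the square root:
Vp = sqrt(50434201.7368) = 7101.7 m/s

7101.7


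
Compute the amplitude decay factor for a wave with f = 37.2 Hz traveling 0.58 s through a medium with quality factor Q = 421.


pi*f*t/Q = pi*37.2*0.58/421 = 0.161005
A/A0 = exp(-0.161005) = 0.851288

0.851288


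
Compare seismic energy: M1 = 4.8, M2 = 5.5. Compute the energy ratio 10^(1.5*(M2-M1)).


M2 - M1 = 5.5 - 4.8 = 0.7
1.5 * 0.7 = 1.05
ratio = 10^1.05 = 11.22

11.22


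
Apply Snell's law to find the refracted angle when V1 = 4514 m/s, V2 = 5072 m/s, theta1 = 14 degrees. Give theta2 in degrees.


sin(theta1) = sin(14 deg) = 0.241922
sin(theta2) = V2/V1 * sin(theta1) = 5072/4514 * 0.241922 = 0.271827
theta2 = arcsin(0.271827) = 15.773 degrees

15.773


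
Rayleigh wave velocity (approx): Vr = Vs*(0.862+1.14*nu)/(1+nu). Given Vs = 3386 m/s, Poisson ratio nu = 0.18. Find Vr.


Numerator factor = 0.862 + 1.14*0.18 = 1.0672
Denominator = 1 + 0.18 = 1.18
Vr = 3386 * 1.0672 / 1.18 = 3062.32 m/s

3062.32


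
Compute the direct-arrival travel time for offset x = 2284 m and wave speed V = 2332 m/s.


t = x / V
= 2284 / 2332
= 0.9794 s

0.9794


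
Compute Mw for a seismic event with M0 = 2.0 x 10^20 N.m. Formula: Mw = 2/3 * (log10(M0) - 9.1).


log10(M0) = log10(2.0 x 10^20) = 20.301
Mw = 2/3 * (20.301 - 9.1)
= 2/3 * 11.201
= 7.47

7.47


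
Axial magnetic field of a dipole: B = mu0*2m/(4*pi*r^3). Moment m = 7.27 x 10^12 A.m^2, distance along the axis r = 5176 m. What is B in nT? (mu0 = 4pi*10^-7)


m = 7.27 x 10^12 = 7270000000000 A.m^2
2m = 14540000000000 A.m^2
r^3 = 5176^3 = 138670091776
B = (4pi*10^-7) * 14540000000000 / (4*pi * 138670091776) * 1e9
= 18271502.873278 / 1742579766384.42 * 1e9
= 10485.3179 nT

10485.3179


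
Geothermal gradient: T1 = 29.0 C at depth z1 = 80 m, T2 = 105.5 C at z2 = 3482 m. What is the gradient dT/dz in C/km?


dT = 105.5 - 29.0 = 76.5 C
dz = 3482 - 80 = 3402 m
gradient = dT/dz * 1000 = 76.5/3402 * 1000 = 22.4868 C/km

22.4868


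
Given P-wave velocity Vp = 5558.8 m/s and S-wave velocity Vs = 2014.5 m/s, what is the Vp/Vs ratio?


Vp/Vs = 5558.8 / 2014.5
= 2.7594

2.7594


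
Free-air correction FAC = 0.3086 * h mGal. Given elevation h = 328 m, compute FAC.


FAC = 0.3086 * h
= 0.3086 * 328
= 101.2208 mGal

101.2208


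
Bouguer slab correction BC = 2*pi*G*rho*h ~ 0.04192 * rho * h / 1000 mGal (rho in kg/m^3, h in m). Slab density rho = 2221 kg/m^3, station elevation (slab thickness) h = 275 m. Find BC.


BC = 0.04192 * rho * h / 1000
= 0.04192 * 2221 * 275 / 1000
= 25.6037 mGal

25.6037


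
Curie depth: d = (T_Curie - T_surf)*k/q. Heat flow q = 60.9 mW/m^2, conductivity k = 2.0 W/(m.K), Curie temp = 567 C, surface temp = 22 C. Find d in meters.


T_Curie - T_surf = 567 - 22 = 545 C
Convert q to W/m^2: 60.9 mW/m^2 = 0.0609 W/m^2
d = 545 * 2.0 / 0.0609 = 17898.19 m

17898.19


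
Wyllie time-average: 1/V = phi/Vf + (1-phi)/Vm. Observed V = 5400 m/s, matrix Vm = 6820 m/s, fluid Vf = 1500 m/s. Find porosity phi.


1/V - 1/Vm = 1/5400 - 1/6820 = 3.856e-05
1/Vf - 1/Vm = 1/1500 - 1/6820 = 0.00052004
phi = 3.856e-05 / 0.00052004 = 0.0741

0.0741


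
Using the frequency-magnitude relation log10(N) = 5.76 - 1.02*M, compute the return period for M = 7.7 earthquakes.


log10(N) = 5.76 - 1.02*7.7 = -2.094
N = 10^-2.094 = 0.008054
T = 1/N = 1/0.008054 = 124.1652 years

124.1652


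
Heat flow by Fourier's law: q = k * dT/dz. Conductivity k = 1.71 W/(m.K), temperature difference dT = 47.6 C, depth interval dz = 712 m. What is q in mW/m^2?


q = k * dT / dz * 1000
= 1.71 * 47.6 / 712 * 1000
= 0.11432 * 1000
= 114.3202 mW/m^2

114.3202


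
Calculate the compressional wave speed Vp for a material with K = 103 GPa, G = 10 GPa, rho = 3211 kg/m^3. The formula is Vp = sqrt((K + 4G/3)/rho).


First compute the effective modulus:
K + 4G/3 = 103e9 + 4*10e9/3 = 116333333333.33 Pa
Then divide by density:
116333333333.33 / 3211 = 36229627.3227 Pa/(kg/m^3)
Take the square root:
Vp = sqrt(36229627.3227) = 6019.11 m/s

6019.11


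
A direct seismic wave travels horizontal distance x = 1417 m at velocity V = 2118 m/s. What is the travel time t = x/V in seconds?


t = x / V
= 1417 / 2118
= 0.669 s

0.669


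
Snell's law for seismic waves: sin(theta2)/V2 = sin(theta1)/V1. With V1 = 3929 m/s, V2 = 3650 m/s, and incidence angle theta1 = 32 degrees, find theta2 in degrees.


sin(theta1) = sin(32 deg) = 0.529919
sin(theta2) = V2/V1 * sin(theta1) = 3650/3929 * 0.529919 = 0.492289
theta2 = arcsin(0.492289) = 29.4912 degrees

29.4912


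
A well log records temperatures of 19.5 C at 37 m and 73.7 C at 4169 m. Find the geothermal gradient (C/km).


dT = 73.7 - 19.5 = 54.2 C
dz = 4169 - 37 = 4132 m
gradient = dT/dz * 1000 = 54.2/4132 * 1000 = 13.1171 C/km

13.1171


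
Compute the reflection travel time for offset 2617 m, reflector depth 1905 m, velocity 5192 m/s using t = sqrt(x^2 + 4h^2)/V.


x^2 + 4h^2 = 2617^2 + 4*1905^2 = 6848689 + 14516100 = 21364789
sqrt(21364789) = 4622.2061
t = 4622.2061 / 5192 = 0.8903 s

0.8903


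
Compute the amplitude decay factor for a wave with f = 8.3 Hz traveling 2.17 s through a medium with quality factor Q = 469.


pi*f*t/Q = pi*8.3*2.17/469 = 0.120647
A/A0 = exp(-0.120647) = 0.886347

0.886347


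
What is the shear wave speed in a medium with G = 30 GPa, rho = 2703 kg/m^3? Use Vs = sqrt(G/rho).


Convert G to Pa: G = 30e9 Pa
Compute G/rho = 30e9 / 2703 = 11098779.1343
Vs = sqrt(11098779.1343) = 3331.48 m/s

3331.48


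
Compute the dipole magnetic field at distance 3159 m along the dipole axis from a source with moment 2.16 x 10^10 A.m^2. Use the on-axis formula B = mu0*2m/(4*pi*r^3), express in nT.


m = 2.16 x 10^10 = 21600000000 A.m^2
2m = 43200000000 A.m^2
r^3 = 3159^3 = 31524548679
B = (4pi*10^-7) * 43200000000 / (4*pi * 31524548679) * 1e9
= 54286.721054 / 396149162150.72 * 1e9
= 137.0361 nT

137.0361


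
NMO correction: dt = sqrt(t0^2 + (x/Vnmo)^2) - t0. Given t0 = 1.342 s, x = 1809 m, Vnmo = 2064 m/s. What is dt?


x/Vnmo = 1809/2064 = 0.876453
(x/Vnmo)^2 = 0.768171
t0^2 = 1.800964
sqrt(1.800964 + 0.768171) = 1.602852
dt = 1.602852 - 1.342 = 0.260852

0.260852


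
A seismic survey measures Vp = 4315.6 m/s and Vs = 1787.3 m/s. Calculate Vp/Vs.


Vp/Vs = 4315.6 / 1787.3
= 2.4146

2.4146
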